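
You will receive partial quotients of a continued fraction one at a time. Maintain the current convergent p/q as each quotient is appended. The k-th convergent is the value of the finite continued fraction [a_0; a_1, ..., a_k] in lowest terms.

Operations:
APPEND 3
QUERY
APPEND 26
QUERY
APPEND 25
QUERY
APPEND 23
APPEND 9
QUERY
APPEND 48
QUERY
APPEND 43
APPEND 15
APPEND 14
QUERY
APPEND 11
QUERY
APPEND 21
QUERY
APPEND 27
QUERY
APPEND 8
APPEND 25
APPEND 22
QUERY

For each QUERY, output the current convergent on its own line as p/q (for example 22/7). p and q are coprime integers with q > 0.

3/1
79/26
1978/651
412135/135642
19828053/6525815
180264478096/59328701367
1995724363319/656833426157
42090476107795/13852830650664
1138438579273784/374683260994085
5066474758518258165/1667479755892312414

APPEND 3: p_0 = 3·1 + 0 = 3, q_0 = 3·0 + 1 = 1 → 3/1
APPEND 26: p_1 = 26·3 + 1 = 79, q_1 = 26·1 + 0 = 26 → 79/26
APPEND 25: p_2 = 25·79 + 3 = 1978, q_2 = 25·26 + 1 = 651 → 1978/651
APPEND 23: p_3 = 23·1978 + 79 = 45573, q_3 = 23·651 + 26 = 14999 → 45573/14999
APPEND 9: p_4 = 9·45573 + 1978 = 412135, q_4 = 9·14999 + 651 = 135642 → 412135/135642
APPEND 48: p_5 = 48·412135 + 45573 = 19828053, q_5 = 48·135642 + 14999 = 6525815 → 19828053/6525815
APPEND 43: p_6 = 43·19828053 + 412135 = 853018414, q_6 = 43·6525815 + 135642 = 280745687 → 853018414/280745687
APPEND 15: p_7 = 15·853018414 + 19828053 = 12815104263, q_7 = 15·280745687 + 6525815 = 4217711120 → 12815104263/4217711120
APPEND 14: p_8 = 14·12815104263 + 853018414 = 180264478096, q_8 = 14·4217711120 + 280745687 = 59328701367 → 180264478096/59328701367
APPEND 11: p_9 = 11·180264478096 + 12815104263 = 1995724363319, q_9 = 11·59328701367 + 4217711120 = 656833426157 → 1995724363319/656833426157
APPEND 21: p_10 = 21·1995724363319 + 180264478096 = 42090476107795, q_10 = 21·656833426157 + 59328701367 = 13852830650664 → 42090476107795/13852830650664
APPEND 27: p_11 = 27·42090476107795 + 1995724363319 = 1138438579273784, q_11 = 27·13852830650664 + 656833426157 = 374683260994085 → 1138438579273784/374683260994085
APPEND 8: p_12 = 8·1138438579273784 + 42090476107795 = 9149599110298067, q_12 = 8·374683260994085 + 13852830650664 = 3011318918603344 → 9149599110298067/3011318918603344
APPEND 25: p_13 = 25·9149599110298067 + 1138438579273784 = 229878416336725459, q_13 = 25·3011318918603344 + 374683260994085 = 75657656226077685 → 229878416336725459/75657656226077685
APPEND 22: p_14 = 22·229878416336725459 + 9149599110298067 = 5066474758518258165, q_14 = 22·75657656226077685 + 3011318918603344 = 1667479755892312414 → 5066474758518258165/1667479755892312414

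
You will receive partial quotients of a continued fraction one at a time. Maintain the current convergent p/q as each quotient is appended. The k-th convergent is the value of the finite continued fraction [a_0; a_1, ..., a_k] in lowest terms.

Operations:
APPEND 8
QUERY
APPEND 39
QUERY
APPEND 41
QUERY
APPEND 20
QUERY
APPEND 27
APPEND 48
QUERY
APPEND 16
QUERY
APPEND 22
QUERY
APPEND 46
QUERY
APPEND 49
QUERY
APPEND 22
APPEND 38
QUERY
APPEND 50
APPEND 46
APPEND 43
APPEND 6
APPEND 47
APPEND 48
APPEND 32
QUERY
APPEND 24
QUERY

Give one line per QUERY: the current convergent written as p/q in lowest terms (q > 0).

APPEND 8: p_0 = 8·1 + 0 = 8, q_0 = 8·0 + 1 = 1 → 8/1
APPEND 39: p_1 = 39·8 + 1 = 313, q_1 = 39·1 + 0 = 39 → 313/39
APPEND 41: p_2 = 41·313 + 8 = 12841, q_2 = 41·39 + 1 = 1600 → 12841/1600
APPEND 20: p_3 = 20·12841 + 313 = 257133, q_3 = 20·1600 + 39 = 32039 → 257133/32039
APPEND 27: p_4 = 27·257133 + 12841 = 6955432, q_4 = 27·32039 + 1600 = 866653 → 6955432/866653
APPEND 48: p_5 = 48·6955432 + 257133 = 334117869, q_5 = 48·866653 + 32039 = 41631383 → 334117869/41631383
APPEND 16: p_6 = 16·334117869 + 6955432 = 5352841336, q_6 = 16·41631383 + 866653 = 666968781 → 5352841336/666968781
APPEND 22: p_7 = 22·5352841336 + 334117869 = 118096627261, q_7 = 22·666968781 + 41631383 = 14714944565 → 118096627261/14714944565
APPEND 46: p_8 = 46·118096627261 + 5352841336 = 5437797695342, q_8 = 46·14714944565 + 666968781 = 677554418771 → 5437797695342/677554418771
APPEND 49: p_9 = 49·5437797695342 + 118096627261 = 266570183699019, q_9 = 49·677554418771 + 14714944565 = 33214881464344 → 266570183699019/33214881464344
APPEND 22: p_10 = 22·266570183699019 + 5437797695342 = 5869981839073760, q_10 = 22·33214881464344 + 677554418771 = 731404946634339 → 5869981839073760/731404946634339
APPEND 38: p_11 = 38·5869981839073760 + 266570183699019 = 223325880068501899, q_11 = 38·731404946634339 + 33214881464344 = 27826602853569226 → 223325880068501899/27826602853569226
APPEND 50: p_12 = 50·223325880068501899 + 5869981839073760 = 11172163985264168710, q_12 = 50·27826602853569226 + 731404946634339 = 1392061547625095639 → 11172163985264168710/1392061547625095639
APPEND 46: p_13 = 46·11172163985264168710 + 223325880068501899 = 514142869202220262559, q_13 = 46·1392061547625095639 + 27826602853569226 = 64062657793607968620 → 514142869202220262559/64062657793607968620
APPEND 43: p_14 = 43·514142869202220262559 + 11172163985264168710 = 22119315539680735458747, q_14 = 43·64062657793607968620 + 1392061547625095639 = 2756086346672767746299 → 22119315539680735458747/2756086346672767746299
APPEND 6: p_15 = 6·22119315539680735458747 + 514142869202220262559 = 133230036107286633015041, q_15 = 6·2756086346672767746299 + 64062657793607968620 = 16600580737830214446414 → 133230036107286633015041/16600580737830214446414
APPEND 47: p_16 = 47·133230036107286633015041 + 22119315539680735458747 = 6283931012582152487165674, q_16 = 47·16600580737830214446414 + 2756086346672767746299 = 782983381024692846727757 → 6283931012582152487165674/782983381024692846727757
APPEND 48: p_17 = 48·6283931012582152487165674 + 133230036107286633015041 = 301761918640050606016967393, q_17 = 48·782983381024692846727757 + 16600580737830214446414 = 37599802869923086857378750 → 301761918640050606016967393/37599802869923086857378750
APPEND 32: p_18 = 32·301761918640050606016967393 + 6283931012582152487165674 = 9662665327494201545030122250, q_18 = 32·37599802869923086857378750 + 782983381024692846727757 = 1203976675218563472282847757 → 9662665327494201545030122250/1203976675218563472282847757
APPEND 24: p_19 = 24·9662665327494201545030122250 + 301761918640050606016967393 = 232205729778500887686739901393, q_19 = 24·1203976675218563472282847757 + 37599802869923086857378750 = 28933040008115446421645724918 → 232205729778500887686739901393/28933040008115446421645724918

8/1
313/39
12841/1600
257133/32039
334117869/41631383
5352841336/666968781
118096627261/14714944565
5437797695342/677554418771
266570183699019/33214881464344
223325880068501899/27826602853569226
9662665327494201545030122250/1203976675218563472282847757
232205729778500887686739901393/28933040008115446421645724918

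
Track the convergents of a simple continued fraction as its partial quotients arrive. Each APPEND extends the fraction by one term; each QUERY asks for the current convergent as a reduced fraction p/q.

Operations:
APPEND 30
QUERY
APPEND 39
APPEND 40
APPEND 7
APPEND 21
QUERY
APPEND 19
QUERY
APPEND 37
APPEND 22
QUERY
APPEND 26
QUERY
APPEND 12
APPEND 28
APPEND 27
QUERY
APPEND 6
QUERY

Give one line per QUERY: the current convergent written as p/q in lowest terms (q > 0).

30/1
6961351/231847
132594930/4416059
108218017672/3604188719
2818581433233/93872532724
25762016477563567/858001016508647
155524990912875739/5179742059864002

APPEND 30: p_0 = 30·1 + 0 = 30, q_0 = 30·0 + 1 = 1 → 30/1
APPEND 39: p_1 = 39·30 + 1 = 1171, q_1 = 39·1 + 0 = 39 → 1171/39
APPEND 40: p_2 = 40·1171 + 30 = 46870, q_2 = 40·39 + 1 = 1561 → 46870/1561
APPEND 7: p_3 = 7·46870 + 1171 = 329261, q_3 = 7·1561 + 39 = 10966 → 329261/10966
APPEND 21: p_4 = 21·329261 + 46870 = 6961351, q_4 = 21·10966 + 1561 = 231847 → 6961351/231847
APPEND 19: p_5 = 19·6961351 + 329261 = 132594930, q_5 = 19·231847 + 10966 = 4416059 → 132594930/4416059
APPEND 37: p_6 = 37·132594930 + 6961351 = 4912973761, q_6 = 37·4416059 + 231847 = 163626030 → 4912973761/163626030
APPEND 22: p_7 = 22·4912973761 + 132594930 = 108218017672, q_7 = 22·163626030 + 4416059 = 3604188719 → 108218017672/3604188719
APPEND 26: p_8 = 26·108218017672 + 4912973761 = 2818581433233, q_8 = 26·3604188719 + 163626030 = 93872532724 → 2818581433233/93872532724
APPEND 12: p_9 = 12·2818581433233 + 108218017672 = 33931195216468, q_9 = 12·93872532724 + 3604188719 = 1130074581407 → 33931195216468/1130074581407
APPEND 28: p_10 = 28·33931195216468 + 2818581433233 = 952892047494337, q_10 = 28·1130074581407 + 93872532724 = 31735960812120 → 952892047494337/31735960812120
APPEND 27: p_11 = 27·952892047494337 + 33931195216468 = 25762016477563567, q_11 = 27·31735960812120 + 1130074581407 = 858001016508647 → 25762016477563567/858001016508647
APPEND 6: p_12 = 6·25762016477563567 + 952892047494337 = 155524990912875739, q_12 = 6·858001016508647 + 31735960812120 = 5179742059864002 → 155524990912875739/5179742059864002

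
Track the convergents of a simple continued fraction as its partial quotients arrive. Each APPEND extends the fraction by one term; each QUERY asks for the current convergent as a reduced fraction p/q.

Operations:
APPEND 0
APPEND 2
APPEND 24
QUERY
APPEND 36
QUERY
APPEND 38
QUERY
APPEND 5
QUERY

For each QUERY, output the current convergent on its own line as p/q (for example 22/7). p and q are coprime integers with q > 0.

APPEND 0: p_0 = 0·1 + 0 = 0, q_0 = 0·0 + 1 = 1 → 0/1
APPEND 2: p_1 = 2·0 + 1 = 1, q_1 = 2·1 + 0 = 2 → 1/2
APPEND 24: p_2 = 24·1 + 0 = 24, q_2 = 24·2 + 1 = 49 → 24/49
APPEND 36: p_3 = 36·24 + 1 = 865, q_3 = 36·49 + 2 = 1766 → 865/1766
APPEND 38: p_4 = 38·865 + 24 = 32894, q_4 = 38·1766 + 49 = 67157 → 32894/67157
APPEND 5: p_5 = 5·32894 + 865 = 165335, q_5 = 5·67157 + 1766 = 337551 → 165335/337551

24/49
865/1766
32894/67157
165335/337551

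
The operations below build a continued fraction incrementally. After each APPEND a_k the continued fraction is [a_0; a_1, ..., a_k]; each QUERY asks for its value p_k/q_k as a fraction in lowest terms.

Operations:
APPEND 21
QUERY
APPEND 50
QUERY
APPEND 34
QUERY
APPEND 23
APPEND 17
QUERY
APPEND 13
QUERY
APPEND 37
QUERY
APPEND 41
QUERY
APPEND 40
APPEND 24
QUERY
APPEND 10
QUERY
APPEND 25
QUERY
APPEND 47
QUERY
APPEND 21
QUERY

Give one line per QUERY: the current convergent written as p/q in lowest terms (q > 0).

APPEND 21: p_0 = 21·1 + 0 = 21, q_0 = 21·0 + 1 = 1 → 21/1
APPEND 50: p_1 = 50·21 + 1 = 1051, q_1 = 50·1 + 0 = 50 → 1051/50
APPEND 34: p_2 = 34·1051 + 21 = 35755, q_2 = 34·50 + 1 = 1701 → 35755/1701
APPEND 23: p_3 = 23·35755 + 1051 = 823416, q_3 = 23·1701 + 50 = 39173 → 823416/39173
APPEND 17: p_4 = 17·823416 + 35755 = 14033827, q_4 = 17·39173 + 1701 = 667642 → 14033827/667642
APPEND 13: p_5 = 13·14033827 + 823416 = 183263167, q_5 = 13·667642 + 39173 = 8718519 → 183263167/8718519
APPEND 37: p_6 = 37·183263167 + 14033827 = 6794771006, q_6 = 37·8718519 + 667642 = 323252845 → 6794771006/323252845
APPEND 41: p_7 = 41·6794771006 + 183263167 = 278768874413, q_7 = 41·323252845 + 8718519 = 13262085164 → 278768874413/13262085164
APPEND 40: p_8 = 40·278768874413 + 6794771006 = 11157549747526, q_8 = 40·13262085164 + 323252845 = 530806659405 → 11157549747526/530806659405
APPEND 24: p_9 = 24·11157549747526 + 278768874413 = 268059962815037, q_9 = 24·530806659405 + 13262085164 = 12752621910884 → 268059962815037/12752621910884
APPEND 10: p_10 = 10·268059962815037 + 11157549747526 = 2691757177897896, q_10 = 10·12752621910884 + 530806659405 = 128057025768245 → 2691757177897896/128057025768245
APPEND 25: p_11 = 25·2691757177897896 + 268059962815037 = 67561989410262437, q_11 = 25·128057025768245 + 12752621910884 = 3214178266117009 → 67561989410262437/3214178266117009
APPEND 47: p_12 = 47·67561989410262437 + 2691757177897896 = 3178105259460232435, q_12 = 47·3214178266117009 + 128057025768245 = 151194435533267668 → 3178105259460232435/151194435533267668
APPEND 21: p_13 = 21·3178105259460232435 + 67561989410262437 = 66807772438075143572, q_13 = 21·151194435533267668 + 3214178266117009 = 3178297324464738037 → 66807772438075143572/3178297324464738037

21/1
1051/50
35755/1701
14033827/667642
183263167/8718519
6794771006/323252845
278768874413/13262085164
268059962815037/12752621910884
2691757177897896/128057025768245
67561989410262437/3214178266117009
3178105259460232435/151194435533267668
66807772438075143572/3178297324464738037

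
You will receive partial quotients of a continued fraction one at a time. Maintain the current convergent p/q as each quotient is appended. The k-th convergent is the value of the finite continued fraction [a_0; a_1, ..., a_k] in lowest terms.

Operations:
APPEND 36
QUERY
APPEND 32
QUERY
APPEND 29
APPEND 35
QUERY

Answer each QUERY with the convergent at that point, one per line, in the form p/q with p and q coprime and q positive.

36/1
1153/32
1172708/32547

APPEND 36: p_0 = 36·1 + 0 = 36, q_0 = 36·0 + 1 = 1 → 36/1
APPEND 32: p_1 = 32·36 + 1 = 1153, q_1 = 32·1 + 0 = 32 → 1153/32
APPEND 29: p_2 = 29·1153 + 36 = 33473, q_2 = 29·32 + 1 = 929 → 33473/929
APPEND 35: p_3 = 35·33473 + 1153 = 1172708, q_3 = 35·929 + 32 = 32547 → 1172708/32547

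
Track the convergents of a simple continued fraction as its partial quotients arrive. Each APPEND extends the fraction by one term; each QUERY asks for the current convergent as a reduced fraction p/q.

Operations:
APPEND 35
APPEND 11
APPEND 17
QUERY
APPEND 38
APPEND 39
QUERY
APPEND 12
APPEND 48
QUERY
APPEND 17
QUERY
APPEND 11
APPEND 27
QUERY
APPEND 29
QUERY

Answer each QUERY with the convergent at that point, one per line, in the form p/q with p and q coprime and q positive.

6597/188
9798405/279233
5665731141/161460881
96435261329/2748192928
28890682616849/823320936331
838896249494381/23906698736688

APPEND 35: p_0 = 35·1 + 0 = 35, q_0 = 35·0 + 1 = 1 → 35/1
APPEND 11: p_1 = 11·35 + 1 = 386, q_1 = 11·1 + 0 = 11 → 386/11
APPEND 17: p_2 = 17·386 + 35 = 6597, q_2 = 17·11 + 1 = 188 → 6597/188
APPEND 38: p_3 = 38·6597 + 386 = 251072, q_3 = 38·188 + 11 = 7155 → 251072/7155
APPEND 39: p_4 = 39·251072 + 6597 = 9798405, q_4 = 39·7155 + 188 = 279233 → 9798405/279233
APPEND 12: p_5 = 12·9798405 + 251072 = 117831932, q_5 = 12·279233 + 7155 = 3357951 → 117831932/3357951
APPEND 48: p_6 = 48·117831932 + 9798405 = 5665731141, q_6 = 48·3357951 + 279233 = 161460881 → 5665731141/161460881
APPEND 17: p_7 = 17·5665731141 + 117831932 = 96435261329, q_7 = 17·161460881 + 3357951 = 2748192928 → 96435261329/2748192928
APPEND 11: p_8 = 11·96435261329 + 5665731141 = 1066453605760, q_8 = 11·2748192928 + 161460881 = 30391583089 → 1066453605760/30391583089
APPEND 27: p_9 = 27·1066453605760 + 96435261329 = 28890682616849, q_9 = 27·30391583089 + 2748192928 = 823320936331 → 28890682616849/823320936331
APPEND 29: p_10 = 29·28890682616849 + 1066453605760 = 838896249494381, q_10 = 29·823320936331 + 30391583089 = 23906698736688 → 838896249494381/23906698736688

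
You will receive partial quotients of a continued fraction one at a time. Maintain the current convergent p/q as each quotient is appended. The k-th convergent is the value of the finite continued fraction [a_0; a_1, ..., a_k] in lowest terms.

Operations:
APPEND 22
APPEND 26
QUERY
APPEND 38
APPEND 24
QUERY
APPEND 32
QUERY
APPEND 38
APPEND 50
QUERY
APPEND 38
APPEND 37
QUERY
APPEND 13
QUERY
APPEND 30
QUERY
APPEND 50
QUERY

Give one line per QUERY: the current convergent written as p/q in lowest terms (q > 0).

573/26
523677/23762
16779460/761373
31923937310/1448558173
44940591091979/2039192719043
585441431956664/26564579514069
17608183549791899/798976578141113
880994618921551614/39975393486569719

APPEND 22: p_0 = 22·1 + 0 = 22, q_0 = 22·0 + 1 = 1 → 22/1
APPEND 26: p_1 = 26·22 + 1 = 573, q_1 = 26·1 + 0 = 26 → 573/26
APPEND 38: p_2 = 38·573 + 22 = 21796, q_2 = 38·26 + 1 = 989 → 21796/989
APPEND 24: p_3 = 24·21796 + 573 = 523677, q_3 = 24·989 + 26 = 23762 → 523677/23762
APPEND 32: p_4 = 32·523677 + 21796 = 16779460, q_4 = 32·23762 + 989 = 761373 → 16779460/761373
APPEND 38: p_5 = 38·16779460 + 523677 = 638143157, q_5 = 38·761373 + 23762 = 28955936 → 638143157/28955936
APPEND 50: p_6 = 50·638143157 + 16779460 = 31923937310, q_6 = 50·28955936 + 761373 = 1448558173 → 31923937310/1448558173
APPEND 38: p_7 = 38·31923937310 + 638143157 = 1213747760937, q_7 = 38·1448558173 + 28955936 = 55074166510 → 1213747760937/55074166510
APPEND 37: p_8 = 37·1213747760937 + 31923937310 = 44940591091979, q_8 = 37·55074166510 + 1448558173 = 2039192719043 → 44940591091979/2039192719043
APPEND 13: p_9 = 13·44940591091979 + 1213747760937 = 585441431956664, q_9 = 13·2039192719043 + 55074166510 = 26564579514069 → 585441431956664/26564579514069
APPEND 30: p_10 = 30·585441431956664 + 44940591091979 = 17608183549791899, q_10 = 30·26564579514069 + 2039192719043 = 798976578141113 → 17608183549791899/798976578141113
APPEND 50: p_11 = 50·17608183549791899 + 585441431956664 = 880994618921551614, q_11 = 50·798976578141113 + 26564579514069 = 39975393486569719 → 880994618921551614/39975393486569719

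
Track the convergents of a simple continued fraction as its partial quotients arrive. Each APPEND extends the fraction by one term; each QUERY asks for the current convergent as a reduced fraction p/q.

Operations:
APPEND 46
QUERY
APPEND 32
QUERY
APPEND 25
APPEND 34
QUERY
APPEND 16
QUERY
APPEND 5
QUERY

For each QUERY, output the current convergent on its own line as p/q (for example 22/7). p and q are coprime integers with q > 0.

46/1
1473/32
1255087/27266
20118263/437057
101846402/2212551

APPEND 46: p_0 = 46·1 + 0 = 46, q_0 = 46·0 + 1 = 1 → 46/1
APPEND 32: p_1 = 32·46 + 1 = 1473, q_1 = 32·1 + 0 = 32 → 1473/32
APPEND 25: p_2 = 25·1473 + 46 = 36871, q_2 = 25·32 + 1 = 801 → 36871/801
APPEND 34: p_3 = 34·36871 + 1473 = 1255087, q_3 = 34·801 + 32 = 27266 → 1255087/27266
APPEND 16: p_4 = 16·1255087 + 36871 = 20118263, q_4 = 16·27266 + 801 = 437057 → 20118263/437057
APPEND 5: p_5 = 5·20118263 + 1255087 = 101846402, q_5 = 5·437057 + 27266 = 2212551 → 101846402/2212551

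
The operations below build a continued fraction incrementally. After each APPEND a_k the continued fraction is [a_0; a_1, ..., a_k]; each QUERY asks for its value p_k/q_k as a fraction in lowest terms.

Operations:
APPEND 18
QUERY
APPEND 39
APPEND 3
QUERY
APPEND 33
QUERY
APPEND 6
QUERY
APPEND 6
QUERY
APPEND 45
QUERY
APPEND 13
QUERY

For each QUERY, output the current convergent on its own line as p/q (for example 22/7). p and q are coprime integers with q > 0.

APPEND 18: p_0 = 18·1 + 0 = 18, q_0 = 18·0 + 1 = 1 → 18/1
APPEND 39: p_1 = 39·18 + 1 = 703, q_1 = 39·1 + 0 = 39 → 703/39
APPEND 3: p_2 = 3·703 + 18 = 2127, q_2 = 3·39 + 1 = 118 → 2127/118
APPEND 33: p_3 = 33·2127 + 703 = 70894, q_3 = 33·118 + 39 = 3933 → 70894/3933
APPEND 6: p_4 = 6·70894 + 2127 = 427491, q_4 = 6·3933 + 118 = 23716 → 427491/23716
APPEND 6: p_5 = 6·427491 + 70894 = 2635840, q_5 = 6·23716 + 3933 = 146229 → 2635840/146229
APPEND 45: p_6 = 45·2635840 + 427491 = 119040291, q_6 = 45·146229 + 23716 = 6604021 → 119040291/6604021
APPEND 13: p_7 = 13·119040291 + 2635840 = 1550159623, q_7 = 13·6604021 + 146229 = 85998502 → 1550159623/85998502

18/1
2127/118
70894/3933
427491/23716
2635840/146229
119040291/6604021
1550159623/85998502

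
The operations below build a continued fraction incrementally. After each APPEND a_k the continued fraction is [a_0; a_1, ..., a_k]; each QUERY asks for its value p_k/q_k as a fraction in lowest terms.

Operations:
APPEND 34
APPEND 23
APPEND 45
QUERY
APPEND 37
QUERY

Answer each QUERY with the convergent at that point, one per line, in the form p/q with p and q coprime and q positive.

APPEND 34: p_0 = 34·1 + 0 = 34, q_0 = 34·0 + 1 = 1 → 34/1
APPEND 23: p_1 = 23·34 + 1 = 783, q_1 = 23·1 + 0 = 23 → 783/23
APPEND 45: p_2 = 45·783 + 34 = 35269, q_2 = 45·23 + 1 = 1036 → 35269/1036
APPEND 37: p_3 = 37·35269 + 783 = 1305736, q_3 = 37·1036 + 23 = 38355 → 1305736/38355

35269/1036
1305736/38355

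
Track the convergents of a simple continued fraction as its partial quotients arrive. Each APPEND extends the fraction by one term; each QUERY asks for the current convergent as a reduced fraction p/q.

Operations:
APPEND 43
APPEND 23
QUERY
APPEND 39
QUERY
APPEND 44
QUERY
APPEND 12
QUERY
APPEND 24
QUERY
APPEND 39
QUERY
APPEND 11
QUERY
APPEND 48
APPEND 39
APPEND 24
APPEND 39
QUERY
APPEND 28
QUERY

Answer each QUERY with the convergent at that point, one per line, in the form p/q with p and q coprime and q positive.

APPEND 43: p_0 = 43·1 + 0 = 43, q_0 = 43·0 + 1 = 1 → 43/1
APPEND 23: p_1 = 23·43 + 1 = 990, q_1 = 23·1 + 0 = 23 → 990/23
APPEND 39: p_2 = 39·990 + 43 = 38653, q_2 = 39·23 + 1 = 898 → 38653/898
APPEND 44: p_3 = 44·38653 + 990 = 1701722, q_3 = 44·898 + 23 = 39535 → 1701722/39535
APPEND 12: p_4 = 12·1701722 + 38653 = 20459317, q_4 = 12·39535 + 898 = 475318 → 20459317/475318
APPEND 24: p_5 = 24·20459317 + 1701722 = 492725330, q_5 = 24·475318 + 39535 = 11447167 → 492725330/11447167
APPEND 39: p_6 = 39·492725330 + 20459317 = 19236747187, q_6 = 39·11447167 + 475318 = 446914831 → 19236747187/446914831
APPEND 11: p_7 = 11·19236747187 + 492725330 = 212096944387, q_7 = 11·446914831 + 11447167 = 4927510308 → 212096944387/4927510308
APPEND 48: p_8 = 48·212096944387 + 19236747187 = 10199890077763, q_8 = 48·4927510308 + 446914831 = 236967409615 → 10199890077763/236967409615
APPEND 39: p_9 = 39·10199890077763 + 212096944387 = 398007809977144, q_9 = 39·236967409615 + 4927510308 = 9246656485293 → 398007809977144/9246656485293
APPEND 24: p_10 = 24·398007809977144 + 10199890077763 = 9562387329529219, q_10 = 24·9246656485293 + 236967409615 = 222156723056647 → 9562387329529219/222156723056647
APPEND 39: p_11 = 39·9562387329529219 + 398007809977144 = 373331113661616685, q_11 = 39·222156723056647 + 9246656485293 = 8673358855694526 → 373331113661616685/8673358855694526
APPEND 28: p_12 = 28·373331113661616685 + 9562387329529219 = 10462833569854796399, q_12 = 28·8673358855694526 + 222156723056647 = 243076204682503375 → 10462833569854796399/243076204682503375

990/23
38653/898
1701722/39535
20459317/475318
492725330/11447167
19236747187/446914831
212096944387/4927510308
373331113661616685/8673358855694526
10462833569854796399/243076204682503375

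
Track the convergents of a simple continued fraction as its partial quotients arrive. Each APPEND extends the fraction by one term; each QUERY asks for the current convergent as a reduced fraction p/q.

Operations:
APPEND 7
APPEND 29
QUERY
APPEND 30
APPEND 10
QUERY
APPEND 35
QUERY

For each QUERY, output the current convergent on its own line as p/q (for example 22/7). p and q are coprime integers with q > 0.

204/29
61474/8739
2157717/306736

APPEND 7: p_0 = 7·1 + 0 = 7, q_0 = 7·0 + 1 = 1 → 7/1
APPEND 29: p_1 = 29·7 + 1 = 204, q_1 = 29·1 + 0 = 29 → 204/29
APPEND 30: p_2 = 30·204 + 7 = 6127, q_2 = 30·29 + 1 = 871 → 6127/871
APPEND 10: p_3 = 10·6127 + 204 = 61474, q_3 = 10·871 + 29 = 8739 → 61474/8739
APPEND 35: p_4 = 35·61474 + 6127 = 2157717, q_4 = 35·8739 + 871 = 306736 → 2157717/306736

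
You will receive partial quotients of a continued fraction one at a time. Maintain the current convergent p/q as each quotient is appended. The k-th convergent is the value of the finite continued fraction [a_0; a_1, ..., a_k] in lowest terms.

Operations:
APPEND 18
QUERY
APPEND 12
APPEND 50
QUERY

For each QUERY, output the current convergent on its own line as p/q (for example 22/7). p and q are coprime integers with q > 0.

18/1
10868/601

APPEND 18: p_0 = 18·1 + 0 = 18, q_0 = 18·0 + 1 = 1 → 18/1
APPEND 12: p_1 = 12·18 + 1 = 217, q_1 = 12·1 + 0 = 12 → 217/12
APPEND 50: p_2 = 50·217 + 18 = 10868, q_2 = 50·12 + 1 = 601 → 10868/601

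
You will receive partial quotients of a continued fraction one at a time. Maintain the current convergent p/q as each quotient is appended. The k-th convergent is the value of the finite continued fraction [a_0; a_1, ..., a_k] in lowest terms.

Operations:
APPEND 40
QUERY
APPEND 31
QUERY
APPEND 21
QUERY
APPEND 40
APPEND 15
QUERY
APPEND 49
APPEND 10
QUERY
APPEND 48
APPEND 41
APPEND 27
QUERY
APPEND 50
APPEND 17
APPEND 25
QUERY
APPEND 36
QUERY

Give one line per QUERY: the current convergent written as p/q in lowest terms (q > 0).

APPEND 40: p_0 = 40·1 + 0 = 40, q_0 = 40·0 + 1 = 1 → 40/1
APPEND 31: p_1 = 31·40 + 1 = 1241, q_1 = 31·1 + 0 = 31 → 1241/31
APPEND 21: p_2 = 21·1241 + 40 = 26101, q_2 = 21·31 + 1 = 652 → 26101/652
APPEND 40: p_3 = 40·26101 + 1241 = 1045281, q_3 = 40·652 + 31 = 26111 → 1045281/26111
APPEND 15: p_4 = 15·1045281 + 26101 = 15705316, q_4 = 15·26111 + 652 = 392317 → 15705316/392317
APPEND 49: p_5 = 49·15705316 + 1045281 = 770605765, q_5 = 49·392317 + 26111 = 19249644 → 770605765/19249644
APPEND 10: p_6 = 10·770605765 + 15705316 = 7721762966, q_6 = 10·19249644 + 392317 = 192888757 → 7721762966/192888757
APPEND 48: p_7 = 48·7721762966 + 770605765 = 371415228133, q_7 = 48·192888757 + 19249644 = 9277909980 → 371415228133/9277909980
APPEND 41: p_8 = 41·371415228133 + 7721762966 = 15235746116419, q_8 = 41·9277909980 + 192888757 = 380587197937 → 15235746116419/380587197937
APPEND 27: p_9 = 27·15235746116419 + 371415228133 = 411736560371446, q_9 = 27·380587197937 + 9277909980 = 10285132254279 → 411736560371446/10285132254279
APPEND 50: p_10 = 50·411736560371446 + 15235746116419 = 20602063764688719, q_10 = 50·10285132254279 + 380587197937 = 514637199911887 → 20602063764688719/514637199911887
APPEND 17: p_11 = 17·20602063764688719 + 411736560371446 = 350646820560079669, q_11 = 17·514637199911887 + 10285132254279 = 8759117530756358 → 350646820560079669/8759117530756358
APPEND 25: p_12 = 25·350646820560079669 + 20602063764688719 = 8786772577766680444, q_12 = 25·8759117530756358 + 514637199911887 = 219492575468820837 → 8786772577766680444/219492575468820837
APPEND 36: p_13 = 36·8786772577766680444 + 350646820560079669 = 316674459620160575653, q_13 = 36·219492575468820837 + 8759117530756358 = 7910491834408306490 → 316674459620160575653/7910491834408306490

40/1
1241/31
26101/652
15705316/392317
7721762966/192888757
411736560371446/10285132254279
8786772577766680444/219492575468820837
316674459620160575653/7910491834408306490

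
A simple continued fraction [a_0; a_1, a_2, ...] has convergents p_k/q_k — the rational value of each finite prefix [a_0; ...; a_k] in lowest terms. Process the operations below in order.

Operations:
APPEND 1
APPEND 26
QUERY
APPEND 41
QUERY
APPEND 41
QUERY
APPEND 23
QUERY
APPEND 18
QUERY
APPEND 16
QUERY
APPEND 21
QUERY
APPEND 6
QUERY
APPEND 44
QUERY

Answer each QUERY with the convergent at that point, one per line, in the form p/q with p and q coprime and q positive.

27/26
1108/1067
45455/43773
1046573/1007846
18883769/18185001
303186877/291967862
6385808186/6149510103
38618035993/37189028480
1705579391878/1642466763223

APPEND 1: p_0 = 1·1 + 0 = 1, q_0 = 1·0 + 1 = 1 → 1/1
APPEND 26: p_1 = 26·1 + 1 = 27, q_1 = 26·1 + 0 = 26 → 27/26
APPEND 41: p_2 = 41·27 + 1 = 1108, q_2 = 41·26 + 1 = 1067 → 1108/1067
APPEND 41: p_3 = 41·1108 + 27 = 45455, q_3 = 41·1067 + 26 = 43773 → 45455/43773
APPEND 23: p_4 = 23·45455 + 1108 = 1046573, q_4 = 23·43773 + 1067 = 1007846 → 1046573/1007846
APPEND 18: p_5 = 18·1046573 + 45455 = 18883769, q_5 = 18·1007846 + 43773 = 18185001 → 18883769/18185001
APPEND 16: p_6 = 16·18883769 + 1046573 = 303186877, q_6 = 16·18185001 + 1007846 = 291967862 → 303186877/291967862
APPEND 21: p_7 = 21·303186877 + 18883769 = 6385808186, q_7 = 21·291967862 + 18185001 = 6149510103 → 6385808186/6149510103
APPEND 6: p_8 = 6·6385808186 + 303186877 = 38618035993, q_8 = 6·6149510103 + 291967862 = 37189028480 → 38618035993/37189028480
APPEND 44: p_9 = 44·38618035993 + 6385808186 = 1705579391878, q_9 = 44·37189028480 + 6149510103 = 1642466763223 → 1705579391878/1642466763223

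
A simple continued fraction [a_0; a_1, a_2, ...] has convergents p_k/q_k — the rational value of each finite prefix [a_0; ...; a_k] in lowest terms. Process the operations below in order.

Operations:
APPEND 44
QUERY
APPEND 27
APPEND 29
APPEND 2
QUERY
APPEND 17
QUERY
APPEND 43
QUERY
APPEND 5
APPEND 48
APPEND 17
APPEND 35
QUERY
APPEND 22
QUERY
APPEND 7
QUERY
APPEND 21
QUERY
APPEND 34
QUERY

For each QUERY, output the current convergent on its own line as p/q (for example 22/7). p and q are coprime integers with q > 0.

44/1
70239/1595
1228588/27899
52899523/1201252
7642723748237/173552362429
168357920060956/3823102302625
1186148164174929/26935268480804
25077469367734465/569463740399509
853820106667146739/19388702442064110

APPEND 44: p_0 = 44·1 + 0 = 44, q_0 = 44·0 + 1 = 1 → 44/1
APPEND 27: p_1 = 27·44 + 1 = 1189, q_1 = 27·1 + 0 = 27 → 1189/27
APPEND 29: p_2 = 29·1189 + 44 = 34525, q_2 = 29·27 + 1 = 784 → 34525/784
APPEND 2: p_3 = 2·34525 + 1189 = 70239, q_3 = 2·784 + 27 = 1595 → 70239/1595
APPEND 17: p_4 = 17·70239 + 34525 = 1228588, q_4 = 17·1595 + 784 = 27899 → 1228588/27899
APPEND 43: p_5 = 43·1228588 + 70239 = 52899523, q_5 = 43·27899 + 1595 = 1201252 → 52899523/1201252
APPEND 5: p_6 = 5·52899523 + 1228588 = 265726203, q_6 = 5·1201252 + 27899 = 6034159 → 265726203/6034159
APPEND 48: p_7 = 48·265726203 + 52899523 = 12807757267, q_7 = 48·6034159 + 1201252 = 290840884 → 12807757267/290840884
APPEND 17: p_8 = 17·12807757267 + 265726203 = 217997599742, q_8 = 17·290840884 + 6034159 = 4950329187 → 217997599742/4950329187
APPEND 35: p_9 = 35·217997599742 + 12807757267 = 7642723748237, q_9 = 35·4950329187 + 290840884 = 173552362429 → 7642723748237/173552362429
APPEND 22: p_10 = 22·7642723748237 + 217997599742 = 168357920060956, q_10 = 22·173552362429 + 4950329187 = 3823102302625 → 168357920060956/3823102302625
APPEND 7: p_11 = 7·168357920060956 + 7642723748237 = 1186148164174929, q_11 = 7·3823102302625 + 173552362429 = 26935268480804 → 1186148164174929/26935268480804
APPEND 21: p_12 = 21·1186148164174929 + 168357920060956 = 25077469367734465, q_12 = 21·26935268480804 + 3823102302625 = 569463740399509 → 25077469367734465/569463740399509
APPEND 34: p_13 = 34·25077469367734465 + 1186148164174929 = 853820106667146739, q_13 = 34·569463740399509 + 26935268480804 = 19388702442064110 → 853820106667146739/19388702442064110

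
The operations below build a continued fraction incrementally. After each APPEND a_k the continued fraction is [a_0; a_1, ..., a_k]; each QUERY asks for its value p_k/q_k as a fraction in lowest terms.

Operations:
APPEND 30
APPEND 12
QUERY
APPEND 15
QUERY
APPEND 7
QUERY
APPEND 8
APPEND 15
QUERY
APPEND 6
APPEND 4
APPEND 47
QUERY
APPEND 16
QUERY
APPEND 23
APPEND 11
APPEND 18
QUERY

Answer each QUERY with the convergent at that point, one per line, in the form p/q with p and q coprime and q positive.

APPEND 30: p_0 = 30·1 + 0 = 30, q_0 = 30·0 + 1 = 1 → 30/1
APPEND 12: p_1 = 12·30 + 1 = 361, q_1 = 12·1 + 0 = 12 → 361/12
APPEND 15: p_2 = 15·361 + 30 = 5445, q_2 = 15·12 + 1 = 181 → 5445/181
APPEND 7: p_3 = 7·5445 + 361 = 38476, q_3 = 7·181 + 12 = 1279 → 38476/1279
APPEND 8: p_4 = 8·38476 + 5445 = 313253, q_4 = 8·1279 + 181 = 10413 → 313253/10413
APPEND 15: p_5 = 15·313253 + 38476 = 4737271, q_5 = 15·10413 + 1279 = 157474 → 4737271/157474
APPEND 6: p_6 = 6·4737271 + 313253 = 28736879, q_6 = 6·157474 + 10413 = 955257 → 28736879/955257
APPEND 4: p_7 = 4·28736879 + 4737271 = 119684787, q_7 = 4·955257 + 157474 = 3978502 → 119684787/3978502
APPEND 47: p_8 = 47·119684787 + 28736879 = 5653921868, q_8 = 47·3978502 + 955257 = 187944851 → 5653921868/187944851
APPEND 16: p_9 = 16·5653921868 + 119684787 = 90582434675, q_9 = 16·187944851 + 3978502 = 3011096118 → 90582434675/3011096118
APPEND 23: p_10 = 23·90582434675 + 5653921868 = 2089049919393, q_10 = 23·3011096118 + 187944851 = 69443155565 → 2089049919393/69443155565
APPEND 11: p_11 = 11·2089049919393 + 90582434675 = 23070131547998, q_11 = 11·69443155565 + 3011096118 = 766885807333 → 23070131547998/766885807333
APPEND 18: p_12 = 18·23070131547998 + 2089049919393 = 417351417783357, q_12 = 18·766885807333 + 69443155565 = 13873387687559 → 417351417783357/13873387687559

361/12
5445/181
38476/1279
4737271/157474
5653921868/187944851
90582434675/3011096118
417351417783357/13873387687559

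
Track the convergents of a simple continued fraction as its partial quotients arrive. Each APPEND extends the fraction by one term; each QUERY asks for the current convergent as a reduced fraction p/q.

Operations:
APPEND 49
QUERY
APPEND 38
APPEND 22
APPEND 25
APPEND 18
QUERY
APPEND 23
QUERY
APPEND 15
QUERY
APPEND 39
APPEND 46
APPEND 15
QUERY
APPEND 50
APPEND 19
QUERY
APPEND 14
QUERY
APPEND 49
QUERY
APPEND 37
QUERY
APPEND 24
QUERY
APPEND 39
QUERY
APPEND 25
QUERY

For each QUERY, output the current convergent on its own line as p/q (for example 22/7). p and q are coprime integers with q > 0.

49/1
18540319/378171
427455075/8718896
6430366444/131161611
173683772252841/3542666436140
165392948655759961/3373556667827399
2324197031963981934/47407162507551547
114051047514890874727/2326324519537853202
4222212955082926346833/86121414385408120021
101447161969505123198719/2069240269769332733706
3960661529765782731096874/80786491935389384734555
99117985406114073400620569/2021731538654503951097581

APPEND 49: p_0 = 49·1 + 0 = 49, q_0 = 49·0 + 1 = 1 → 49/1
APPEND 38: p_1 = 38·49 + 1 = 1863, q_1 = 38·1 + 0 = 38 → 1863/38
APPEND 22: p_2 = 22·1863 + 49 = 41035, q_2 = 22·38 + 1 = 837 → 41035/837
APPEND 25: p_3 = 25·41035 + 1863 = 1027738, q_3 = 25·837 + 38 = 20963 → 1027738/20963
APPEND 18: p_4 = 18·1027738 + 41035 = 18540319, q_4 = 18·20963 + 837 = 378171 → 18540319/378171
APPEND 23: p_5 = 23·18540319 + 1027738 = 427455075, q_5 = 23·378171 + 20963 = 8718896 → 427455075/8718896
APPEND 15: p_6 = 15·427455075 + 18540319 = 6430366444, q_6 = 15·8718896 + 378171 = 131161611 → 6430366444/131161611
APPEND 39: p_7 = 39·6430366444 + 427455075 = 251211746391, q_7 = 39·131161611 + 8718896 = 5124021725 → 251211746391/5124021725
APPEND 46: p_8 = 46·251211746391 + 6430366444 = 11562170700430, q_8 = 46·5124021725 + 131161611 = 235836160961 → 11562170700430/235836160961
APPEND 15: p_9 = 15·11562170700430 + 251211746391 = 173683772252841, q_9 = 15·235836160961 + 5124021725 = 3542666436140 → 173683772252841/3542666436140
APPEND 50: p_10 = 50·173683772252841 + 11562170700430 = 8695750783342480, q_10 = 50·3542666436140 + 235836160961 = 177369157967961 → 8695750783342480/177369157967961
APPEND 19: p_11 = 19·8695750783342480 + 173683772252841 = 165392948655759961, q_11 = 19·177369157967961 + 3542666436140 = 3373556667827399 → 165392948655759961/3373556667827399
APPEND 14: p_12 = 14·165392948655759961 + 8695750783342480 = 2324197031963981934, q_12 = 14·3373556667827399 + 177369157967961 = 47407162507551547 → 2324197031963981934/47407162507551547
APPEND 49: p_13 = 49·2324197031963981934 + 165392948655759961 = 114051047514890874727, q_13 = 49·47407162507551547 + 3373556667827399 = 2326324519537853202 → 114051047514890874727/2326324519537853202
APPEND 37: p_14 = 37·114051047514890874727 + 2324197031963981934 = 4222212955082926346833, q_14 = 37·2326324519537853202 + 47407162507551547 = 86121414385408120021 → 4222212955082926346833/86121414385408120021
APPEND 24: p_15 = 24·4222212955082926346833 + 114051047514890874727 = 101447161969505123198719, q_15 = 24·86121414385408120021 + 2326324519537853202 = 2069240269769332733706 → 101447161969505123198719/2069240269769332733706
APPEND 39: p_16 = 39·101447161969505123198719 + 4222212955082926346833 = 3960661529765782731096874, q_16 = 39·2069240269769332733706 + 86121414385408120021 = 80786491935389384734555 → 3960661529765782731096874/80786491935389384734555
APPEND 25: p_17 = 25·3960661529765782731096874 + 101447161969505123198719 = 99117985406114073400620569, q_17 = 25·80786491935389384734555 + 2069240269769332733706 = 2021731538654503951097581 → 99117985406114073400620569/2021731538654503951097581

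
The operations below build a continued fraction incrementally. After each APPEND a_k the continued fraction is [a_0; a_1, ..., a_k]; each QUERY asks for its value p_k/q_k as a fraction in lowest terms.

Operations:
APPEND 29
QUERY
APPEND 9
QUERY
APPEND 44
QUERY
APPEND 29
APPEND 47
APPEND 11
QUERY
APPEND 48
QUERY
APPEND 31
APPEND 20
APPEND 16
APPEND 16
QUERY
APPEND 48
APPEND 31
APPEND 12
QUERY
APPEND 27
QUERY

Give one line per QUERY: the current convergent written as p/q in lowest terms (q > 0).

APPEND 29: p_0 = 29·1 + 0 = 29, q_0 = 29·0 + 1 = 1 → 29/1
APPEND 9: p_1 = 9·29 + 1 = 262, q_1 = 9·1 + 0 = 9 → 262/9
APPEND 44: p_2 = 44·262 + 29 = 11557, q_2 = 44·9 + 1 = 397 → 11557/397
APPEND 29: p_3 = 29·11557 + 262 = 335415, q_3 = 29·397 + 9 = 11522 → 335415/11522
APPEND 47: p_4 = 47·335415 + 11557 = 15776062, q_4 = 47·11522 + 397 = 541931 → 15776062/541931
APPEND 11: p_5 = 11·15776062 + 335415 = 173872097, q_5 = 11·541931 + 11522 = 5972763 → 173872097/5972763
APPEND 48: p_6 = 48·173872097 + 15776062 = 8361636718, q_6 = 48·5972763 + 541931 = 287234555 → 8361636718/287234555
APPEND 31: p_7 = 31·8361636718 + 173872097 = 259384610355, q_7 = 31·287234555 + 5972763 = 8910243968 → 259384610355/8910243968
APPEND 20: p_8 = 20·259384610355 + 8361636718 = 5196053843818, q_8 = 20·8910243968 + 287234555 = 178492113915 → 5196053843818/178492113915
APPEND 16: p_9 = 16·5196053843818 + 259384610355 = 83396246111443, q_9 = 16·178492113915 + 8910243968 = 2864784066608 → 83396246111443/2864784066608
APPEND 16: p_10 = 16·83396246111443 + 5196053843818 = 1339535991626906, q_10 = 16·2864784066608 + 178492113915 = 46015037179643 → 1339535991626906/46015037179643
APPEND 48: p_11 = 48·1339535991626906 + 83396246111443 = 64381123844202931, q_11 = 48·46015037179643 + 2864784066608 = 2211586568689472 → 64381123844202931/2211586568689472
APPEND 31: p_12 = 31·64381123844202931 + 1339535991626906 = 1997154375161917767, q_12 = 31·2211586568689472 + 46015037179643 = 68605198666553275 → 1997154375161917767/68605198666553275
APPEND 12: p_13 = 12·1997154375161917767 + 64381123844202931 = 24030233625787216135, q_13 = 12·68605198666553275 + 2211586568689472 = 825473970567328772 → 24030233625787216135/825473970567328772
APPEND 27: p_14 = 27·24030233625787216135 + 1997154375161917767 = 650813462271416753412, q_14 = 27·825473970567328772 + 68605198666553275 = 22356402403984430119 → 650813462271416753412/22356402403984430119

29/1
262/9
11557/397
173872097/5972763
8361636718/287234555
1339535991626906/46015037179643
24030233625787216135/825473970567328772
650813462271416753412/22356402403984430119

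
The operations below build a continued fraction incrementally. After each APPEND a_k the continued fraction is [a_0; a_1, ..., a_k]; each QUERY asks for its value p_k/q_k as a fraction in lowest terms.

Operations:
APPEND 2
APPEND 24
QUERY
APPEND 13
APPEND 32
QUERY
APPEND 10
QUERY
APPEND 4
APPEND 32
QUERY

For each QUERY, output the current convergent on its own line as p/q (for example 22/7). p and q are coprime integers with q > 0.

49/24
20497/10040
205609/100713
27179465/13313257

APPEND 2: p_0 = 2·1 + 0 = 2, q_0 = 2·0 + 1 = 1 → 2/1
APPEND 24: p_1 = 24·2 + 1 = 49, q_1 = 24·1 + 0 = 24 → 49/24
APPEND 13: p_2 = 13·49 + 2 = 639, q_2 = 13·24 + 1 = 313 → 639/313
APPEND 32: p_3 = 32·639 + 49 = 20497, q_3 = 32·313 + 24 = 10040 → 20497/10040
APPEND 10: p_4 = 10·20497 + 639 = 205609, q_4 = 10·10040 + 313 = 100713 → 205609/100713
APPEND 4: p_5 = 4·205609 + 20497 = 842933, q_5 = 4·100713 + 10040 = 412892 → 842933/412892
APPEND 32: p_6 = 32·842933 + 205609 = 27179465, q_6 = 32·412892 + 100713 = 13313257 → 27179465/13313257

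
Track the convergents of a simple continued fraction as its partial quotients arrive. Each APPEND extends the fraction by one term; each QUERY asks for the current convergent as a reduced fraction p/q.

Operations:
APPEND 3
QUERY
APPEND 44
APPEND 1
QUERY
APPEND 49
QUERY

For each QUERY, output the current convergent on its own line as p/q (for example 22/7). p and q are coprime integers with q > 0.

APPEND 3: p_0 = 3·1 + 0 = 3, q_0 = 3·0 + 1 = 1 → 3/1
APPEND 44: p_1 = 44·3 + 1 = 133, q_1 = 44·1 + 0 = 44 → 133/44
APPEND 1: p_2 = 1·133 + 3 = 136, q_2 = 1·44 + 1 = 45 → 136/45
APPEND 49: p_3 = 49·136 + 133 = 6797, q_3 = 49·45 + 44 = 2249 → 6797/2249

3/1
136/45
6797/2249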